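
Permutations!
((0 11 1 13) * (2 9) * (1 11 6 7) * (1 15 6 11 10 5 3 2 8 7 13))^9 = ((0 11 10 5 3 2 9 8 7 15 6 13))^9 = (0 15 9 5)(2 10 13 7)(3 11 6 8)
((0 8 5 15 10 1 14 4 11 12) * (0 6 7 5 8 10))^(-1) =(0 15 5 7 6 12 11 4 14 1 10)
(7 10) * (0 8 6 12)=(0 8 6 12)(7 10)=[8, 1, 2, 3, 4, 5, 12, 10, 6, 9, 7, 11, 0]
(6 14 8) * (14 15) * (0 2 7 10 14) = [2, 1, 7, 3, 4, 5, 15, 10, 6, 9, 14, 11, 12, 13, 8, 0] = (0 2 7 10 14 8 6 15)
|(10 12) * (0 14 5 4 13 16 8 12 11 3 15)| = 12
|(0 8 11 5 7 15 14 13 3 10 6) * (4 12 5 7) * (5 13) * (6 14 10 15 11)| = 24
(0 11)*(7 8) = (0 11)(7 8) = [11, 1, 2, 3, 4, 5, 6, 8, 7, 9, 10, 0]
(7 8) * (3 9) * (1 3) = (1 3 9)(7 8) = [0, 3, 2, 9, 4, 5, 6, 8, 7, 1]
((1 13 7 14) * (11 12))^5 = ((1 13 7 14)(11 12))^5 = (1 13 7 14)(11 12)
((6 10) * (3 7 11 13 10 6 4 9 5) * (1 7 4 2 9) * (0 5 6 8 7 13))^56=((0 5 3 4 1 13 10 2 9 6 8 7 11))^56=(0 1 9 11 4 2 7 3 10 8 5 13 6)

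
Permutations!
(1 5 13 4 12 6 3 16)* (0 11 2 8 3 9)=(0 11 2 8 3 16 1 5 13 4 12 6 9)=[11, 5, 8, 16, 12, 13, 9, 7, 3, 0, 10, 2, 6, 4, 14, 15, 1]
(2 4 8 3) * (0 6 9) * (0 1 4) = [6, 4, 0, 2, 8, 5, 9, 7, 3, 1] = (0 6 9 1 4 8 3 2)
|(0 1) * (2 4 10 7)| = 4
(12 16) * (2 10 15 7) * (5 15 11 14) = (2 10 11 14 5 15 7)(12 16) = [0, 1, 10, 3, 4, 15, 6, 2, 8, 9, 11, 14, 16, 13, 5, 7, 12]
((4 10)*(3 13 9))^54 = ((3 13 9)(4 10))^54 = (13)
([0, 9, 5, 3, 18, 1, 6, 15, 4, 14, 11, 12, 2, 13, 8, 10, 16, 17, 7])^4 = (1 4 10 5 8 15 2 14 7 12 9 18 11)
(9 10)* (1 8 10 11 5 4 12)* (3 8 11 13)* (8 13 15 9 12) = (1 11 5 4 8 10 12)(3 13)(9 15) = [0, 11, 2, 13, 8, 4, 6, 7, 10, 15, 12, 5, 1, 3, 14, 9]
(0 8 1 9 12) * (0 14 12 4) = (0 8 1 9 4)(12 14) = [8, 9, 2, 3, 0, 5, 6, 7, 1, 4, 10, 11, 14, 13, 12]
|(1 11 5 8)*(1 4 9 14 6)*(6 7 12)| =|(1 11 5 8 4 9 14 7 12 6)| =10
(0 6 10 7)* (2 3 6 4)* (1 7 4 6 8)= [6, 7, 3, 8, 2, 5, 10, 0, 1, 9, 4]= (0 6 10 4 2 3 8 1 7)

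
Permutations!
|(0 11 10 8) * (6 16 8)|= 6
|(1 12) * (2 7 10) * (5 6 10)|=10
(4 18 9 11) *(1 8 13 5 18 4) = (1 8 13 5 18 9 11) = [0, 8, 2, 3, 4, 18, 6, 7, 13, 11, 10, 1, 12, 5, 14, 15, 16, 17, 9]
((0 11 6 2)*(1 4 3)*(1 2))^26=(0 3 1 11 2 4 6)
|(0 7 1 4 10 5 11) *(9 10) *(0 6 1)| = 14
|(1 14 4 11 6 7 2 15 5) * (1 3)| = 10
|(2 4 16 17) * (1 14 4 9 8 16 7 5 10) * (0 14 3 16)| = 13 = |(0 14 4 7 5 10 1 3 16 17 2 9 8)|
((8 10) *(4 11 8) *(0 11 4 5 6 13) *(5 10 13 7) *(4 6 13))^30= ((0 11 8 4 6 7 5 13))^30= (0 5 6 8)(4 11 13 7)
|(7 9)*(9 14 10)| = |(7 14 10 9)| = 4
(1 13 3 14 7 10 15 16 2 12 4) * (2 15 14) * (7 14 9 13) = [0, 7, 12, 2, 1, 5, 6, 10, 8, 13, 9, 11, 4, 3, 14, 16, 15] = (1 7 10 9 13 3 2 12 4)(15 16)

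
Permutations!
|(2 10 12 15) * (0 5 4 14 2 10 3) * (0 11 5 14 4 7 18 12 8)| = |(0 14 2 3 11 5 7 18 12 15 10 8)| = 12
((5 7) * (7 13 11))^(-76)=((5 13 11 7))^(-76)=(13)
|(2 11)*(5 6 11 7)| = 5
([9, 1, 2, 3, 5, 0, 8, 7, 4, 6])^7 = (0 9 6 8 4 5)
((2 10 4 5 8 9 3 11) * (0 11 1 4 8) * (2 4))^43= ((0 11 4 5)(1 2 10 8 9 3))^43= (0 5 4 11)(1 2 10 8 9 3)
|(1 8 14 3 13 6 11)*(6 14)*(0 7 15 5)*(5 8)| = 24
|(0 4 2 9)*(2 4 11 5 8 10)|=|(0 11 5 8 10 2 9)|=7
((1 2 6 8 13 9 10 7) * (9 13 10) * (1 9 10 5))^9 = ((13)(1 2 6 8 5)(7 9 10))^9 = (13)(1 5 8 6 2)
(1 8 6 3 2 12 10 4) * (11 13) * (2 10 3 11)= [0, 8, 12, 10, 1, 5, 11, 7, 6, 9, 4, 13, 3, 2]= (1 8 6 11 13 2 12 3 10 4)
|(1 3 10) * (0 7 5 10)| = |(0 7 5 10 1 3)| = 6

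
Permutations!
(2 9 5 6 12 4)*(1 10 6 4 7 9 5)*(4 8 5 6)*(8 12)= [0, 10, 6, 3, 2, 12, 8, 9, 5, 1, 4, 11, 7]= (1 10 4 2 6 8 5 12 7 9)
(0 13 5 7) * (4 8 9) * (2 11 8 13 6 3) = (0 6 3 2 11 8 9 4 13 5 7) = [6, 1, 11, 2, 13, 7, 3, 0, 9, 4, 10, 8, 12, 5]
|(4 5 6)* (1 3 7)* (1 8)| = |(1 3 7 8)(4 5 6)| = 12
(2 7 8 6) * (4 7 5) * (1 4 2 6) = (1 4 7 8)(2 5) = [0, 4, 5, 3, 7, 2, 6, 8, 1]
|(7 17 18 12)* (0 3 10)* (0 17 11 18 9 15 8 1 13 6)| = 20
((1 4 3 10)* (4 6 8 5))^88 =((1 6 8 5 4 3 10))^88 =(1 4 6 3 8 10 5)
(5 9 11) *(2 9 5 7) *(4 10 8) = [0, 1, 9, 3, 10, 5, 6, 2, 4, 11, 8, 7] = (2 9 11 7)(4 10 8)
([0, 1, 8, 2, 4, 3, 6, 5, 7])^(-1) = (2 3 5 7 8)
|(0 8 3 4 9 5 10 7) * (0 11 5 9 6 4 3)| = |(0 8)(4 6)(5 10 7 11)| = 4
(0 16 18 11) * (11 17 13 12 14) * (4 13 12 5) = [16, 1, 2, 3, 13, 4, 6, 7, 8, 9, 10, 0, 14, 5, 11, 15, 18, 12, 17] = (0 16 18 17 12 14 11)(4 13 5)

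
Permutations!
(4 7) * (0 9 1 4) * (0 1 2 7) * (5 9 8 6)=(0 8 6 5 9 2 7 1 4)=[8, 4, 7, 3, 0, 9, 5, 1, 6, 2]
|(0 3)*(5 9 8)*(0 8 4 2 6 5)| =15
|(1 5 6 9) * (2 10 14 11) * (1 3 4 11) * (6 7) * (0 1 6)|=|(0 1 5 7)(2 10 14 6 9 3 4 11)|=8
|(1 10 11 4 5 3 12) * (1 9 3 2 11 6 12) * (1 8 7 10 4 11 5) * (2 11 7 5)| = |(1 4)(3 8 5 11 7 10 6 12 9)| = 18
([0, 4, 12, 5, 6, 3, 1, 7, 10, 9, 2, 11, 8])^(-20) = (12)(1 4 6)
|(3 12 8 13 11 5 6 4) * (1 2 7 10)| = 8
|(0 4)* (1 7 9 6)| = |(0 4)(1 7 9 6)| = 4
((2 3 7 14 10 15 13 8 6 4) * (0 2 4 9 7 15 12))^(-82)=((0 2 3 15 13 8 6 9 7 14 10 12))^(-82)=(0 3 13 6 7 10)(2 15 8 9 14 12)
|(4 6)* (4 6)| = 1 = |(6)|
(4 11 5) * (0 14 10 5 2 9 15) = (0 14 10 5 4 11 2 9 15) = [14, 1, 9, 3, 11, 4, 6, 7, 8, 15, 5, 2, 12, 13, 10, 0]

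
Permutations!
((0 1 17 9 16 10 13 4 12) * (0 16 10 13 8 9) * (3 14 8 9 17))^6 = (17)(4 16)(12 13)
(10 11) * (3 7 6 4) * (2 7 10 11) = (11)(2 7 6 4 3 10) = [0, 1, 7, 10, 3, 5, 4, 6, 8, 9, 2, 11]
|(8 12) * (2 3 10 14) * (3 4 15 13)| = 14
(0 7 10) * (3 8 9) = (0 7 10)(3 8 9) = [7, 1, 2, 8, 4, 5, 6, 10, 9, 3, 0]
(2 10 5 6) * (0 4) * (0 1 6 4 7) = (0 7)(1 6 2 10 5 4) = [7, 6, 10, 3, 1, 4, 2, 0, 8, 9, 5]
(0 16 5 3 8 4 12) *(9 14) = (0 16 5 3 8 4 12)(9 14) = [16, 1, 2, 8, 12, 3, 6, 7, 4, 14, 10, 11, 0, 13, 9, 15, 5]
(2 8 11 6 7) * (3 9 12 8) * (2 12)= (2 3 9)(6 7 12 8 11)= [0, 1, 3, 9, 4, 5, 7, 12, 11, 2, 10, 6, 8]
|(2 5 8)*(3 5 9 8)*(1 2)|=|(1 2 9 8)(3 5)|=4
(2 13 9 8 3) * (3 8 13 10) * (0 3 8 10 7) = [3, 1, 7, 2, 4, 5, 6, 0, 10, 13, 8, 11, 12, 9] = (0 3 2 7)(8 10)(9 13)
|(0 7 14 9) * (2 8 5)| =|(0 7 14 9)(2 8 5)| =12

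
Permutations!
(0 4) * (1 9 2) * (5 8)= (0 4)(1 9 2)(5 8)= [4, 9, 1, 3, 0, 8, 6, 7, 5, 2]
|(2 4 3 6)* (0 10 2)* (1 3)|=|(0 10 2 4 1 3 6)|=7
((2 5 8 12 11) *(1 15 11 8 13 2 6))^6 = ((1 15 11 6)(2 5 13)(8 12))^6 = (1 11)(6 15)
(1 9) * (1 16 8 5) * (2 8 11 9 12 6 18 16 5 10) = [0, 12, 8, 3, 4, 1, 18, 7, 10, 5, 2, 9, 6, 13, 14, 15, 11, 17, 16] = (1 12 6 18 16 11 9 5)(2 8 10)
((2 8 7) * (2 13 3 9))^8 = ((2 8 7 13 3 9))^8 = (2 7 3)(8 13 9)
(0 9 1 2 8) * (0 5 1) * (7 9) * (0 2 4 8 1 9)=[7, 4, 1, 3, 8, 9, 6, 0, 5, 2]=(0 7)(1 4 8 5 9 2)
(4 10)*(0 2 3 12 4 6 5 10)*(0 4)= (0 2 3 12)(5 10 6)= [2, 1, 3, 12, 4, 10, 5, 7, 8, 9, 6, 11, 0]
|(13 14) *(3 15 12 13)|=5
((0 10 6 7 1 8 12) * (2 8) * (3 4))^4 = ((0 10 6 7 1 2 8 12)(3 4))^4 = (0 1)(2 10)(6 8)(7 12)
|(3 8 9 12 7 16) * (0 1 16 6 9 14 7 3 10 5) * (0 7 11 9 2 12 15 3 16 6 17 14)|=16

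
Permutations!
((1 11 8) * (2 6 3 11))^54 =((1 2 6 3 11 8))^54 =(11)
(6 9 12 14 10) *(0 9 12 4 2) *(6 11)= (0 9 4 2)(6 12 14 10 11)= [9, 1, 0, 3, 2, 5, 12, 7, 8, 4, 11, 6, 14, 13, 10]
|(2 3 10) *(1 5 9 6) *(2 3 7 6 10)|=|(1 5 9 10 3 2 7 6)|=8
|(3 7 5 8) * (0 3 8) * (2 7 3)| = 4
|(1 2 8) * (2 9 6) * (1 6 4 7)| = 12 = |(1 9 4 7)(2 8 6)|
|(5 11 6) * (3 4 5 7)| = |(3 4 5 11 6 7)| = 6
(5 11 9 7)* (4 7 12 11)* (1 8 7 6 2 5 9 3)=(1 8 7 9 12 11 3)(2 5 4 6)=[0, 8, 5, 1, 6, 4, 2, 9, 7, 12, 10, 3, 11]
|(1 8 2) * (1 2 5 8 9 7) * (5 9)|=|(1 5 8 9 7)|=5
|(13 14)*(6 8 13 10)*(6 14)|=6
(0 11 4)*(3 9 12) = (0 11 4)(3 9 12) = [11, 1, 2, 9, 0, 5, 6, 7, 8, 12, 10, 4, 3]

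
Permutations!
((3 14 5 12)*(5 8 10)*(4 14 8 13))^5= (4 13 14)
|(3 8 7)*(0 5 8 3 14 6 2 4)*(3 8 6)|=20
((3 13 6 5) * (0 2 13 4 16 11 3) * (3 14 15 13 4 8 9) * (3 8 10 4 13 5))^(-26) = (0 15 11 4 3 13)(2 5 14 16 10 6) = ((0 2 13 6 3 10 4 16 11 14 15 5)(8 9))^(-26)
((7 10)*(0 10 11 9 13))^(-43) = (0 13 9 11 7 10)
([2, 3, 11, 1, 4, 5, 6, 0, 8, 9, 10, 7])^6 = [11, 1, 7, 3, 4, 5, 6, 2, 8, 9, 10, 0]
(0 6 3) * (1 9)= [6, 9, 2, 0, 4, 5, 3, 7, 8, 1]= (0 6 3)(1 9)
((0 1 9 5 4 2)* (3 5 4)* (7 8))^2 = ((0 1 9 4 2)(3 5)(7 8))^2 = (0 9 2 1 4)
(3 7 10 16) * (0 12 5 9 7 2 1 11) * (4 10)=(0 12 5 9 7 4 10 16 3 2 1 11)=[12, 11, 1, 2, 10, 9, 6, 4, 8, 7, 16, 0, 5, 13, 14, 15, 3]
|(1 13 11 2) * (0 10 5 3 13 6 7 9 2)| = |(0 10 5 3 13 11)(1 6 7 9 2)| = 30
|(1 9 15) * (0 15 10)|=5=|(0 15 1 9 10)|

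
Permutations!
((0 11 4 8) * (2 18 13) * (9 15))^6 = (18)(0 4)(8 11)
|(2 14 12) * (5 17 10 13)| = 12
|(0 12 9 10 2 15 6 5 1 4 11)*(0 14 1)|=|(0 12 9 10 2 15 6 5)(1 4 11 14)|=8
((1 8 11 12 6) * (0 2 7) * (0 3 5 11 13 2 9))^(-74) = ((0 9)(1 8 13 2 7 3 5 11 12 6))^(-74) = (1 5 13 12 7)(2 6 3 8 11)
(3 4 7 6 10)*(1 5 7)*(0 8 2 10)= (0 8 2 10 3 4 1 5 7 6)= [8, 5, 10, 4, 1, 7, 0, 6, 2, 9, 3]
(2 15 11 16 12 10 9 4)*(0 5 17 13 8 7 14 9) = (0 5 17 13 8 7 14 9 4 2 15 11 16 12 10) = [5, 1, 15, 3, 2, 17, 6, 14, 7, 4, 0, 16, 10, 8, 9, 11, 12, 13]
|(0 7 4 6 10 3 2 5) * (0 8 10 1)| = 5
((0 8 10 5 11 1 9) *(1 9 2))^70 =((0 8 10 5 11 9)(1 2))^70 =(0 11 10)(5 8 9)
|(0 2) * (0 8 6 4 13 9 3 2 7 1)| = 21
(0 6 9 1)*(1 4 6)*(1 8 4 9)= (9)(0 8 4 6 1)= [8, 0, 2, 3, 6, 5, 1, 7, 4, 9]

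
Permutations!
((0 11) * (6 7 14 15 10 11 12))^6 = (0 10 14 6)(7 12 11 15) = ((0 12 6 7 14 15 10 11))^6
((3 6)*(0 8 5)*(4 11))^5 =((0 8 5)(3 6)(4 11))^5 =(0 5 8)(3 6)(4 11)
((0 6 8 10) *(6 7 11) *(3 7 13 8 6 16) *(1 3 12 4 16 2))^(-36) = (16)(1 2 11 7 3)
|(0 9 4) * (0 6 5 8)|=|(0 9 4 6 5 8)|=6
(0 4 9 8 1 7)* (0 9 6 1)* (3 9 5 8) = [4, 7, 2, 9, 6, 8, 1, 5, 0, 3] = (0 4 6 1 7 5 8)(3 9)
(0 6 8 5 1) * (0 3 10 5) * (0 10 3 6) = (1 6 8 10 5) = [0, 6, 2, 3, 4, 1, 8, 7, 10, 9, 5]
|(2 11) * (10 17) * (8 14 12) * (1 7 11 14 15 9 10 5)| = 12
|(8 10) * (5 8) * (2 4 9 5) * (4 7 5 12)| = 15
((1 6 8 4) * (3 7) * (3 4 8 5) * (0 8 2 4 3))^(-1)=(0 5 6 1 4 2 8)(3 7)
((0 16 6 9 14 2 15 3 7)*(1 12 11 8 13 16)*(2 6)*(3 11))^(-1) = ((0 1 12 3 7)(2 15 11 8 13 16)(6 9 14))^(-1) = (0 7 3 12 1)(2 16 13 8 11 15)(6 14 9)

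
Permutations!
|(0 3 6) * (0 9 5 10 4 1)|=|(0 3 6 9 5 10 4 1)|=8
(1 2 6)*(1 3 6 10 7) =(1 2 10 7)(3 6) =[0, 2, 10, 6, 4, 5, 3, 1, 8, 9, 7]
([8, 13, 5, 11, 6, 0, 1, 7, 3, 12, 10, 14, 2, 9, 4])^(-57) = [13, 3, 6, 12, 0, 1, 8, 7, 9, 14, 10, 2, 4, 11, 5]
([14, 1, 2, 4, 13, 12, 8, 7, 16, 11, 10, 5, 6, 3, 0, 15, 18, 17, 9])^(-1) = (0 14)(3 13 4)(5 11 9 18 16 8 6 12)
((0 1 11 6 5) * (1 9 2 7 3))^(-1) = (0 5 6 11 1 3 7 2 9)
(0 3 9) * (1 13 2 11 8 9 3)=(0 1 13 2 11 8 9)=[1, 13, 11, 3, 4, 5, 6, 7, 9, 0, 10, 8, 12, 2]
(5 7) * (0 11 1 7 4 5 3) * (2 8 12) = (0 11 1 7 3)(2 8 12)(4 5) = [11, 7, 8, 0, 5, 4, 6, 3, 12, 9, 10, 1, 2]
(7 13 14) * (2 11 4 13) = (2 11 4 13 14 7) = [0, 1, 11, 3, 13, 5, 6, 2, 8, 9, 10, 4, 12, 14, 7]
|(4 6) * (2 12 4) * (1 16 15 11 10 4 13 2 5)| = |(1 16 15 11 10 4 6 5)(2 12 13)| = 24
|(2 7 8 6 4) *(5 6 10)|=7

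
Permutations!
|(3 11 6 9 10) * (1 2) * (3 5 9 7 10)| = |(1 2)(3 11 6 7 10 5 9)| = 14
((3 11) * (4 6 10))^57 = (3 11)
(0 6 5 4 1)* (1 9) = (0 6 5 4 9 1) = [6, 0, 2, 3, 9, 4, 5, 7, 8, 1]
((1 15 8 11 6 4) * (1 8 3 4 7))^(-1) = (1 7 6 11 8 4 3 15)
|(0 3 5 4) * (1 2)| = |(0 3 5 4)(1 2)| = 4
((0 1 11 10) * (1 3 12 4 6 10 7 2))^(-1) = ((0 3 12 4 6 10)(1 11 7 2))^(-1) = (0 10 6 4 12 3)(1 2 7 11)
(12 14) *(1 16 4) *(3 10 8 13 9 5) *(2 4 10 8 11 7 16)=(1 2 4)(3 8 13 9 5)(7 16 10 11)(12 14)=[0, 2, 4, 8, 1, 3, 6, 16, 13, 5, 11, 7, 14, 9, 12, 15, 10]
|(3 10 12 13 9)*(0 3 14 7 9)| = 15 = |(0 3 10 12 13)(7 9 14)|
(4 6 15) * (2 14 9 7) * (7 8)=(2 14 9 8 7)(4 6 15)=[0, 1, 14, 3, 6, 5, 15, 2, 7, 8, 10, 11, 12, 13, 9, 4]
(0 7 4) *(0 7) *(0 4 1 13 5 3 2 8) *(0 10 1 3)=(0 4 7 3 2 8 10 1 13 5)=[4, 13, 8, 2, 7, 0, 6, 3, 10, 9, 1, 11, 12, 5]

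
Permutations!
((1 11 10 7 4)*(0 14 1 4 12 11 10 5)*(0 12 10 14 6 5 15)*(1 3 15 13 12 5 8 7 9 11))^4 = (0 10 12 15 7 13 3 8 11 14 6 9 1)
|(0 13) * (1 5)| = |(0 13)(1 5)| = 2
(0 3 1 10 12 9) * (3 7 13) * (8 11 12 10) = (0 7 13 3 1 8 11 12 9) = [7, 8, 2, 1, 4, 5, 6, 13, 11, 0, 10, 12, 9, 3]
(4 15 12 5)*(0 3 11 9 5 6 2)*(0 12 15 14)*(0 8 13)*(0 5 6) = (15)(0 3 11 9 6 2 12)(4 14 8 13 5) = [3, 1, 12, 11, 14, 4, 2, 7, 13, 6, 10, 9, 0, 5, 8, 15]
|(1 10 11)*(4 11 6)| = 5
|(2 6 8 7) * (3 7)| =5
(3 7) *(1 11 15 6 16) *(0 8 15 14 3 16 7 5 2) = (0 8 15 6 7 16 1 11 14 3 5 2) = [8, 11, 0, 5, 4, 2, 7, 16, 15, 9, 10, 14, 12, 13, 3, 6, 1]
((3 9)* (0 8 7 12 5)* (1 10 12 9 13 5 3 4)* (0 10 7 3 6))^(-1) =((0 8 3 13 5 10 12 6)(1 7 9 4))^(-1) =(0 6 12 10 5 13 3 8)(1 4 9 7)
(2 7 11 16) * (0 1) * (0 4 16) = (0 1 4 16 2 7 11) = [1, 4, 7, 3, 16, 5, 6, 11, 8, 9, 10, 0, 12, 13, 14, 15, 2]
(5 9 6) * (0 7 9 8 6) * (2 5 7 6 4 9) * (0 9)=(9)(0 6 7 2 5 8 4)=[6, 1, 5, 3, 0, 8, 7, 2, 4, 9]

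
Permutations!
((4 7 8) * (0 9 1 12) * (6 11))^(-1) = (0 12 1 9)(4 8 7)(6 11)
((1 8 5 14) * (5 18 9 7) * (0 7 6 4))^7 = (0 9 1 7 6 8 5 4 18 14)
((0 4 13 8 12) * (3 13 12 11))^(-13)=(0 12 4)(3 11 8 13)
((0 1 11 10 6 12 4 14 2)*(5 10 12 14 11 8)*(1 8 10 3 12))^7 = ((0 8 5 3 12 4 11 1 10 6 14 2))^7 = (0 1 5 6 12 2 11 8 10 3 14 4)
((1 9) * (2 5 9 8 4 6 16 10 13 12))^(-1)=((1 8 4 6 16 10 13 12 2 5 9))^(-1)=(1 9 5 2 12 13 10 16 6 4 8)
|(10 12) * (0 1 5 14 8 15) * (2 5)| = 14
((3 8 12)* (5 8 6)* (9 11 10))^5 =((3 6 5 8 12)(9 11 10))^5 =(12)(9 10 11)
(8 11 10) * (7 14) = (7 14)(8 11 10) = [0, 1, 2, 3, 4, 5, 6, 14, 11, 9, 8, 10, 12, 13, 7]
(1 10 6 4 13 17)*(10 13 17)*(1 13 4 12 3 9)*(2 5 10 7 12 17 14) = (1 4 14 2 5 10 6 17 13 7 12 3 9) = [0, 4, 5, 9, 14, 10, 17, 12, 8, 1, 6, 11, 3, 7, 2, 15, 16, 13]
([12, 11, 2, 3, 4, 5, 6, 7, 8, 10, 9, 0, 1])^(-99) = (0 12 1 11)(9 10)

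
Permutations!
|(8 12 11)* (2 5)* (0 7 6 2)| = |(0 7 6 2 5)(8 12 11)| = 15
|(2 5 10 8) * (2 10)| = |(2 5)(8 10)| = 2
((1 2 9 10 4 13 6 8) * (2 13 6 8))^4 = (1 13 8)(2 6 4 10 9)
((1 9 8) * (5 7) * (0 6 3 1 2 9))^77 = (0 6 3 1)(2 8 9)(5 7)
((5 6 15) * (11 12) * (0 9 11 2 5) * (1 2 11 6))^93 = ((0 9 6 15)(1 2 5)(11 12))^93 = (0 9 6 15)(11 12)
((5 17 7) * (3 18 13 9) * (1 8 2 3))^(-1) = (1 9 13 18 3 2 8)(5 7 17)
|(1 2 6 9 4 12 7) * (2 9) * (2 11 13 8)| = 5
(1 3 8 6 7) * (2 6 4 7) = (1 3 8 4 7)(2 6) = [0, 3, 6, 8, 7, 5, 2, 1, 4]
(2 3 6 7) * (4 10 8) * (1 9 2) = (1 9 2 3 6 7)(4 10 8) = [0, 9, 3, 6, 10, 5, 7, 1, 4, 2, 8]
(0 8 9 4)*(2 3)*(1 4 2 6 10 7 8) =(0 1 4)(2 3 6 10 7 8 9) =[1, 4, 3, 6, 0, 5, 10, 8, 9, 2, 7]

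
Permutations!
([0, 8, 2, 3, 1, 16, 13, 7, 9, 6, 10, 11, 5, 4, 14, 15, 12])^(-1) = [0, 4, 2, 3, 13, 12, 9, 7, 1, 8, 10, 11, 16, 6, 14, 15, 5]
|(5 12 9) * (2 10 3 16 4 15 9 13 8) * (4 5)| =24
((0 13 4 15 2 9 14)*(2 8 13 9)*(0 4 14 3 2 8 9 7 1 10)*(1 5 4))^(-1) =(0 10 1 14 13 8 2 3 9 15 4 5 7)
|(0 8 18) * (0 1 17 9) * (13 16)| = 6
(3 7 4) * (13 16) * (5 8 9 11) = (3 7 4)(5 8 9 11)(13 16) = [0, 1, 2, 7, 3, 8, 6, 4, 9, 11, 10, 5, 12, 16, 14, 15, 13]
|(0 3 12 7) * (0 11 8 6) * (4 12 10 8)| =|(0 3 10 8 6)(4 12 7 11)| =20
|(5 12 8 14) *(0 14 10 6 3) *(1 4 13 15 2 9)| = |(0 14 5 12 8 10 6 3)(1 4 13 15 2 9)| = 24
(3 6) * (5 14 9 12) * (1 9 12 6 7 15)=(1 9 6 3 7 15)(5 14 12)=[0, 9, 2, 7, 4, 14, 3, 15, 8, 6, 10, 11, 5, 13, 12, 1]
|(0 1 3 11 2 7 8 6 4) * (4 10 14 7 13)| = |(0 1 3 11 2 13 4)(6 10 14 7 8)| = 35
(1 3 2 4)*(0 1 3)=(0 1)(2 4 3)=[1, 0, 4, 2, 3]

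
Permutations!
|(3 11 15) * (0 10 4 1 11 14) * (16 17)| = |(0 10 4 1 11 15 3 14)(16 17)| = 8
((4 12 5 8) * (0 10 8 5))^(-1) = ((0 10 8 4 12))^(-1) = (0 12 4 8 10)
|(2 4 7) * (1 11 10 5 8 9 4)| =|(1 11 10 5 8 9 4 7 2)| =9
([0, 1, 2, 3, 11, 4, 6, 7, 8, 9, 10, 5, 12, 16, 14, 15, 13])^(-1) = (4 5 11)(13 16)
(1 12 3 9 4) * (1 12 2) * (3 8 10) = (1 2)(3 9 4 12 8 10) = [0, 2, 1, 9, 12, 5, 6, 7, 10, 4, 3, 11, 8]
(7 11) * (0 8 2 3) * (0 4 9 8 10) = (0 10)(2 3 4 9 8)(7 11) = [10, 1, 3, 4, 9, 5, 6, 11, 2, 8, 0, 7]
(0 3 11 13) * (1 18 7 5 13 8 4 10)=(0 3 11 8 4 10 1 18 7 5 13)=[3, 18, 2, 11, 10, 13, 6, 5, 4, 9, 1, 8, 12, 0, 14, 15, 16, 17, 7]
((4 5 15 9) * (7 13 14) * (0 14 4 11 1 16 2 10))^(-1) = ((0 14 7 13 4 5 15 9 11 1 16 2 10))^(-1) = (0 10 2 16 1 11 9 15 5 4 13 7 14)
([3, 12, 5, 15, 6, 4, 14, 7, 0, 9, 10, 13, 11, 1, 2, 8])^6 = (0 15)(1 11)(2 5 4 6 14)(3 8)(12 13)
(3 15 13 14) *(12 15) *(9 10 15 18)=[0, 1, 2, 12, 4, 5, 6, 7, 8, 10, 15, 11, 18, 14, 3, 13, 16, 17, 9]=(3 12 18 9 10 15 13 14)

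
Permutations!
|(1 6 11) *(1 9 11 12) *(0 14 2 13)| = 12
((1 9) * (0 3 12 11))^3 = ((0 3 12 11)(1 9))^3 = (0 11 12 3)(1 9)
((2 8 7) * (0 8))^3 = (0 2 7 8)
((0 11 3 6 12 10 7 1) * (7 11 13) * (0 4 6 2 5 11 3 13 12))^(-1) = (0 6 4 1 7 13 11 5 2 3 10 12)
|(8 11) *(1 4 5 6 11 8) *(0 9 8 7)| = |(0 9 8 7)(1 4 5 6 11)| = 20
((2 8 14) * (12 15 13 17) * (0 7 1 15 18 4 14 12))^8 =(0 1 13)(2 12 4)(7 15 17)(8 18 14)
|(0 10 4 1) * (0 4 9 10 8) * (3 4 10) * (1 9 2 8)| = |(0 1 10 2 8)(3 4 9)| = 15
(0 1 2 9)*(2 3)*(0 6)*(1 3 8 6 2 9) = (0 3 9 2 1 8 6) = [3, 8, 1, 9, 4, 5, 0, 7, 6, 2]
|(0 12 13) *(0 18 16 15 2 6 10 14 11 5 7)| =13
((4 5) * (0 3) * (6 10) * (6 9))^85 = (0 3)(4 5)(6 10 9)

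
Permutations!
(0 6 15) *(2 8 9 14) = (0 6 15)(2 8 9 14) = [6, 1, 8, 3, 4, 5, 15, 7, 9, 14, 10, 11, 12, 13, 2, 0]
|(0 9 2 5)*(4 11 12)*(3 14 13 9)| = |(0 3 14 13 9 2 5)(4 11 12)| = 21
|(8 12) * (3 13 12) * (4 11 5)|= |(3 13 12 8)(4 11 5)|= 12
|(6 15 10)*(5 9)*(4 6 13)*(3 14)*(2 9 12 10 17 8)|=22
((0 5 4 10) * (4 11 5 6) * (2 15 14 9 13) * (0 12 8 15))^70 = (0 12 9 6 8 13 4 15 2 10 14) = ((0 6 4 10 12 8 15 14 9 13 2)(5 11))^70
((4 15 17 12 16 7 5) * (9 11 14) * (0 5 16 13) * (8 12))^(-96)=(17)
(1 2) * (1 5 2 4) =[0, 4, 5, 3, 1, 2] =(1 4)(2 5)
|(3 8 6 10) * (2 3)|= |(2 3 8 6 10)|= 5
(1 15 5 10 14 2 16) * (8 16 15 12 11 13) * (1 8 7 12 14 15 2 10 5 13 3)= (1 14 10 15 13 7 12 11 3)(8 16)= [0, 14, 2, 1, 4, 5, 6, 12, 16, 9, 15, 3, 11, 7, 10, 13, 8]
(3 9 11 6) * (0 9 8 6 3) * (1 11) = (0 9 1 11 3 8 6) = [9, 11, 2, 8, 4, 5, 0, 7, 6, 1, 10, 3]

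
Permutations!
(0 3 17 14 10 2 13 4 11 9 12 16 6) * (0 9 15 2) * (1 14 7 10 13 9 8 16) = (0 3 17 7 10)(1 14 13 4 11 15 2 9 12)(6 8 16) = [3, 14, 9, 17, 11, 5, 8, 10, 16, 12, 0, 15, 1, 4, 13, 2, 6, 7]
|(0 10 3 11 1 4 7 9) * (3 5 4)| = 6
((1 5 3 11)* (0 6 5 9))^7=((0 6 5 3 11 1 9))^7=(11)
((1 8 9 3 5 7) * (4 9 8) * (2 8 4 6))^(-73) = (1 7 5 3 9 4 8 2 6)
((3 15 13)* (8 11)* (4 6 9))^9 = ((3 15 13)(4 6 9)(8 11))^9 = (15)(8 11)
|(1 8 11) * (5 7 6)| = 3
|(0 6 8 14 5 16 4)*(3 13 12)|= |(0 6 8 14 5 16 4)(3 13 12)|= 21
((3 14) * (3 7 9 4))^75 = (14)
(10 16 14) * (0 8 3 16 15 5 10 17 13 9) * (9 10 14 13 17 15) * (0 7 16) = (17)(0 8 3)(5 14 15)(7 16 13 10 9) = [8, 1, 2, 0, 4, 14, 6, 16, 3, 7, 9, 11, 12, 10, 15, 5, 13, 17]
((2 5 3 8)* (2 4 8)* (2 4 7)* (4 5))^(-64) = (8)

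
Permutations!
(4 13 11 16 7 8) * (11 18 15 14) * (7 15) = (4 13 18 7 8)(11 16 15 14) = [0, 1, 2, 3, 13, 5, 6, 8, 4, 9, 10, 16, 12, 18, 11, 14, 15, 17, 7]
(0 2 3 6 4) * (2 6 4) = (0 6 2 3 4) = [6, 1, 3, 4, 0, 5, 2]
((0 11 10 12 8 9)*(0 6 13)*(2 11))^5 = ((0 2 11 10 12 8 9 6 13))^5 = (0 8 2 9 11 6 10 13 12)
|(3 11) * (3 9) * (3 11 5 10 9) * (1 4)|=10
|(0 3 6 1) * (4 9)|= 4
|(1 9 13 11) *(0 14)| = |(0 14)(1 9 13 11)| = 4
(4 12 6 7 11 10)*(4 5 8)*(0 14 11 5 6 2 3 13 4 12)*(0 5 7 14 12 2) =[12, 1, 3, 13, 5, 8, 14, 7, 2, 9, 6, 10, 0, 4, 11] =(0 12)(2 3 13 4 5 8)(6 14 11 10)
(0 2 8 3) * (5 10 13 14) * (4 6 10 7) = [2, 1, 8, 0, 6, 7, 10, 4, 3, 9, 13, 11, 12, 14, 5] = (0 2 8 3)(4 6 10 13 14 5 7)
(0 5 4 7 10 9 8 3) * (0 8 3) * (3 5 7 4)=(0 7 10 9 5 3 8)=[7, 1, 2, 8, 4, 3, 6, 10, 0, 5, 9]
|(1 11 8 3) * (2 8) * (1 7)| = |(1 11 2 8 3 7)| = 6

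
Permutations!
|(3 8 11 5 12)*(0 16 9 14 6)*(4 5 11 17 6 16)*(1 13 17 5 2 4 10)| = |(0 10 1 13 17 6)(2 4)(3 8 5 12)(9 14 16)| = 12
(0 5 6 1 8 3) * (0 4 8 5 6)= (0 6 1 5)(3 4 8)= [6, 5, 2, 4, 8, 0, 1, 7, 3]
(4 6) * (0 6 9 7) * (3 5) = (0 6 4 9 7)(3 5) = [6, 1, 2, 5, 9, 3, 4, 0, 8, 7]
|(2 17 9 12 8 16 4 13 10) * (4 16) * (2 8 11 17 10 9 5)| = 10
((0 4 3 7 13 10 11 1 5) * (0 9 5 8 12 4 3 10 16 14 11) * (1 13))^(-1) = ((0 3 7 1 8 12 4 10)(5 9)(11 13 16 14))^(-1) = (0 10 4 12 8 1 7 3)(5 9)(11 14 16 13)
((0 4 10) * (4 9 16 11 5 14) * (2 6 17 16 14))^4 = ((0 9 14 4 10)(2 6 17 16 11 5))^4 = (0 10 4 14 9)(2 11 17)(5 16 6)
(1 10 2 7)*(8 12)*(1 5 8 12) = [0, 10, 7, 3, 4, 8, 6, 5, 1, 9, 2, 11, 12] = (12)(1 10 2 7 5 8)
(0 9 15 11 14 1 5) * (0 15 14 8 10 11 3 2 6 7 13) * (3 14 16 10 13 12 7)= [9, 5, 6, 2, 4, 15, 3, 12, 13, 16, 11, 8, 7, 0, 1, 14, 10]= (0 9 16 10 11 8 13)(1 5 15 14)(2 6 3)(7 12)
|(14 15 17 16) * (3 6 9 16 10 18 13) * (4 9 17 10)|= 11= |(3 6 17 4 9 16 14 15 10 18 13)|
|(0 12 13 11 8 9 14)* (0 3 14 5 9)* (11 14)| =14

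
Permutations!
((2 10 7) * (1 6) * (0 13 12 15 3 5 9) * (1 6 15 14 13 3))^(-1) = (0 9 5 3)(1 15)(2 7 10)(12 13 14)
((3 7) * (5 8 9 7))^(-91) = (3 7 9 8 5)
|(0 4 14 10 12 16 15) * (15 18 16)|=6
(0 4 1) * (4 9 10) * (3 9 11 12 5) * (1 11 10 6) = (0 10 4 11 12 5 3 9 6 1) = [10, 0, 2, 9, 11, 3, 1, 7, 8, 6, 4, 12, 5]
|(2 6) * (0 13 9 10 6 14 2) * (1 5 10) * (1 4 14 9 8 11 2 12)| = 13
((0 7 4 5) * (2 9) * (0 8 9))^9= (0 4 8 2 7 5 9)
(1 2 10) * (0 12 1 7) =(0 12 1 2 10 7) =[12, 2, 10, 3, 4, 5, 6, 0, 8, 9, 7, 11, 1]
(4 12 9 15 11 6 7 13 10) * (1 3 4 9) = (1 3 4 12)(6 7 13 10 9 15 11) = [0, 3, 2, 4, 12, 5, 7, 13, 8, 15, 9, 6, 1, 10, 14, 11]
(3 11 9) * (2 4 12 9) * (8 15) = (2 4 12 9 3 11)(8 15) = [0, 1, 4, 11, 12, 5, 6, 7, 15, 3, 10, 2, 9, 13, 14, 8]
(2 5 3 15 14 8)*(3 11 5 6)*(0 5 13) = (0 5 11 13)(2 6 3 15 14 8) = [5, 1, 6, 15, 4, 11, 3, 7, 2, 9, 10, 13, 12, 0, 8, 14]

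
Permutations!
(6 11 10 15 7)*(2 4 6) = [0, 1, 4, 3, 6, 5, 11, 2, 8, 9, 15, 10, 12, 13, 14, 7] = (2 4 6 11 10 15 7)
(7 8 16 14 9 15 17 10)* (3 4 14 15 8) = (3 4 14 9 8 16 15 17 10 7) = [0, 1, 2, 4, 14, 5, 6, 3, 16, 8, 7, 11, 12, 13, 9, 17, 15, 10]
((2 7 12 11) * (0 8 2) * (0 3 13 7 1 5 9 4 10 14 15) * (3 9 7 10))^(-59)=((0 8 2 1 5 7 12 11 9 4 3 13 10 14 15))^(-59)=(0 8 2 1 5 7 12 11 9 4 3 13 10 14 15)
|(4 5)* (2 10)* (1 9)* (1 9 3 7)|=|(1 3 7)(2 10)(4 5)|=6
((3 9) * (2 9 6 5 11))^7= (2 9 3 6 5 11)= ((2 9 3 6 5 11))^7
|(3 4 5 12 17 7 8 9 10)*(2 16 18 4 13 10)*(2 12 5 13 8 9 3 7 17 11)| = 10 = |(2 16 18 4 13 10 7 9 12 11)(3 8)|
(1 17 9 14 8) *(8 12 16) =(1 17 9 14 12 16 8) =[0, 17, 2, 3, 4, 5, 6, 7, 1, 14, 10, 11, 16, 13, 12, 15, 8, 9]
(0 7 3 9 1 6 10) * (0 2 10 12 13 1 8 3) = (0 7)(1 6 12 13)(2 10)(3 9 8) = [7, 6, 10, 9, 4, 5, 12, 0, 3, 8, 2, 11, 13, 1]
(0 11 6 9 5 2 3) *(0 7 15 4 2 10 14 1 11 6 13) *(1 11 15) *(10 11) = (0 6 9 5 11 13)(1 15 4 2 3 7)(10 14) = [6, 15, 3, 7, 2, 11, 9, 1, 8, 5, 14, 13, 12, 0, 10, 4]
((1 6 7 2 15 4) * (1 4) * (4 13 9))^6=(1 6 7 2 15)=((1 6 7 2 15)(4 13 9))^6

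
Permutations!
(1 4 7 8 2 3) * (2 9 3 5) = (1 4 7 8 9 3)(2 5) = [0, 4, 5, 1, 7, 2, 6, 8, 9, 3]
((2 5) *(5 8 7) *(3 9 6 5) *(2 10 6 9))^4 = (5 10 6)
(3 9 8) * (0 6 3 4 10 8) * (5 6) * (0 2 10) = (0 5 6 3 9 2 10 8 4) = [5, 1, 10, 9, 0, 6, 3, 7, 4, 2, 8]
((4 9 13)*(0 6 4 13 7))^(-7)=((13)(0 6 4 9 7))^(-7)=(13)(0 9 6 7 4)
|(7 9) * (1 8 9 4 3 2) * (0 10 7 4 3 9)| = 14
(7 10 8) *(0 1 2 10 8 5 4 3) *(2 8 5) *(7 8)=(0 1 7 5 4 3)(2 10)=[1, 7, 10, 0, 3, 4, 6, 5, 8, 9, 2]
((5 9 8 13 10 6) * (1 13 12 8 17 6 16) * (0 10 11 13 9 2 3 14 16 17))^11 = ((0 10 17 6 5 2 3 14 16 1 9)(8 12)(11 13))^11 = (17)(8 12)(11 13)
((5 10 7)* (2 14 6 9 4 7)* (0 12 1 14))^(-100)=((0 12 1 14 6 9 4 7 5 10 2))^(-100)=(0 2 10 5 7 4 9 6 14 1 12)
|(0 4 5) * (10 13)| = 6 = |(0 4 5)(10 13)|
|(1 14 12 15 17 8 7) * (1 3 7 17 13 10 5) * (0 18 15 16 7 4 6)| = |(0 18 15 13 10 5 1 14 12 16 7 3 4 6)(8 17)| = 14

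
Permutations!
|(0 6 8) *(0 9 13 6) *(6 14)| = 5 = |(6 8 9 13 14)|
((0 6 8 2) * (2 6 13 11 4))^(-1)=((0 13 11 4 2)(6 8))^(-1)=(0 2 4 11 13)(6 8)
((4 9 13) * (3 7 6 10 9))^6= ((3 7 6 10 9 13 4))^6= (3 4 13 9 10 6 7)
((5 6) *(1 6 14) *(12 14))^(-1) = (1 14 12 5 6)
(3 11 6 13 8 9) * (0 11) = [11, 1, 2, 0, 4, 5, 13, 7, 9, 3, 10, 6, 12, 8] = (0 11 6 13 8 9 3)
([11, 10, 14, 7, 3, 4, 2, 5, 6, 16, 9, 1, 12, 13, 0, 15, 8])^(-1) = (0 14 2 6 8 16 9 10 1 11)(3 4 5 7)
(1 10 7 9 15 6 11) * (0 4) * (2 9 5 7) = (0 4)(1 10 2 9 15 6 11)(5 7) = [4, 10, 9, 3, 0, 7, 11, 5, 8, 15, 2, 1, 12, 13, 14, 6]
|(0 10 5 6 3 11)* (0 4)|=7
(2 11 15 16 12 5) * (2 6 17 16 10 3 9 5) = (2 11 15 10 3 9 5 6 17 16 12) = [0, 1, 11, 9, 4, 6, 17, 7, 8, 5, 3, 15, 2, 13, 14, 10, 12, 16]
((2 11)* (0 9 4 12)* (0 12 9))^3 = (12)(2 11)(4 9)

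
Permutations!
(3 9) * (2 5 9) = (2 5 9 3) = [0, 1, 5, 2, 4, 9, 6, 7, 8, 3]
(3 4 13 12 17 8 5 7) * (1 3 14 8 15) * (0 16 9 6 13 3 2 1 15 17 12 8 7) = (17)(0 16 9 6 13 8 5)(1 2)(3 4)(7 14) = [16, 2, 1, 4, 3, 0, 13, 14, 5, 6, 10, 11, 12, 8, 7, 15, 9, 17]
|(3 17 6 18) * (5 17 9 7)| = 7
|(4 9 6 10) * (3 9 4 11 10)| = |(3 9 6)(10 11)| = 6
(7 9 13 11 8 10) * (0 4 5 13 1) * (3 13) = (0 4 5 3 13 11 8 10 7 9 1) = [4, 0, 2, 13, 5, 3, 6, 9, 10, 1, 7, 8, 12, 11]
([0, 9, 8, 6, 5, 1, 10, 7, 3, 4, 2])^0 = (10)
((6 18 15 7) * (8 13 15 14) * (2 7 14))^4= ((2 7 6 18)(8 13 15 14))^4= (18)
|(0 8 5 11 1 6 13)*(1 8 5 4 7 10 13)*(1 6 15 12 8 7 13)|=|(0 5 11 7 10 1 15 12 8 4 13)|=11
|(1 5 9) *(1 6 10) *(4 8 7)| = 15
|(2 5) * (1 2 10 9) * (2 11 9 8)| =|(1 11 9)(2 5 10 8)| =12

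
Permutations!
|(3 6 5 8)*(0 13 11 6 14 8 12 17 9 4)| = |(0 13 11 6 5 12 17 9 4)(3 14 8)| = 9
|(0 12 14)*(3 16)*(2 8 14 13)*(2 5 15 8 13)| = 8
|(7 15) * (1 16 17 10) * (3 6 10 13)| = |(1 16 17 13 3 6 10)(7 15)| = 14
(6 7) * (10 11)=[0, 1, 2, 3, 4, 5, 7, 6, 8, 9, 11, 10]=(6 7)(10 11)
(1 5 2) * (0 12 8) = (0 12 8)(1 5 2) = [12, 5, 1, 3, 4, 2, 6, 7, 0, 9, 10, 11, 8]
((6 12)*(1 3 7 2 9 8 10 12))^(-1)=(1 6 12 10 8 9 2 7 3)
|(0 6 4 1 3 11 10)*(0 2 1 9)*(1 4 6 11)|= 6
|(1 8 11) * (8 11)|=2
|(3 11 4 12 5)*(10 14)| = |(3 11 4 12 5)(10 14)| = 10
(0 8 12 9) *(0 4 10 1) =(0 8 12 9 4 10 1) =[8, 0, 2, 3, 10, 5, 6, 7, 12, 4, 1, 11, 9]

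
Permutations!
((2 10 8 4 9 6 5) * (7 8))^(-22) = (2 7 4 6)(5 10 8 9)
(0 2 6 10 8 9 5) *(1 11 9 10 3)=[2, 11, 6, 1, 4, 0, 3, 7, 10, 5, 8, 9]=(0 2 6 3 1 11 9 5)(8 10)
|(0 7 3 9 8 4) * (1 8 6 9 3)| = |(0 7 1 8 4)(6 9)| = 10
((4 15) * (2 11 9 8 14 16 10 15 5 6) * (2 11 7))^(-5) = (2 7)(4 8)(5 14)(6 16)(9 15)(10 11)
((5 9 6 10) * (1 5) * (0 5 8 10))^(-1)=((0 5 9 6)(1 8 10))^(-1)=(0 6 9 5)(1 10 8)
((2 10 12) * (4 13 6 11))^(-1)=((2 10 12)(4 13 6 11))^(-1)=(2 12 10)(4 11 6 13)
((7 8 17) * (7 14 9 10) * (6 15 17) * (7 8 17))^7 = (6 8 10 9 14 17 7 15)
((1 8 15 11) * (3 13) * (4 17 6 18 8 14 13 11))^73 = ((1 14 13 3 11)(4 17 6 18 8 15))^73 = (1 3 14 11 13)(4 17 6 18 8 15)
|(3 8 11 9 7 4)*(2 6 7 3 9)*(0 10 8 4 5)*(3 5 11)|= 28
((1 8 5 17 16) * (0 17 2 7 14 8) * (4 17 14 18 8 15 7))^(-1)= ((0 14 15 7 18 8 5 2 4 17 16 1))^(-1)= (0 1 16 17 4 2 5 8 18 7 15 14)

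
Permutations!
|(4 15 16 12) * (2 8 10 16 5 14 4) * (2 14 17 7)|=|(2 8 10 16 12 14 4 15 5 17 7)|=11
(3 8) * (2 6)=(2 6)(3 8)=[0, 1, 6, 8, 4, 5, 2, 7, 3]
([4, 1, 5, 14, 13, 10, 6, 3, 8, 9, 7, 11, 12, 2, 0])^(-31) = (0 10 4 7 13 3 2 14 5)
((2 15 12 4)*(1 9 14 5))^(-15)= (1 9 14 5)(2 15 12 4)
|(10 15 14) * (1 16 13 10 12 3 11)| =9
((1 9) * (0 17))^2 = (17)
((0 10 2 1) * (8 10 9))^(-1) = (0 1 2 10 8 9) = ((0 9 8 10 2 1))^(-1)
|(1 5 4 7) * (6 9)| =4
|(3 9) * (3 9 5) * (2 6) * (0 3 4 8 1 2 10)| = |(0 3 5 4 8 1 2 6 10)| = 9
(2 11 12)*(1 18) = (1 18)(2 11 12) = [0, 18, 11, 3, 4, 5, 6, 7, 8, 9, 10, 12, 2, 13, 14, 15, 16, 17, 1]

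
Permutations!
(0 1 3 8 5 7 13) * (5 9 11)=(0 1 3 8 9 11 5 7 13)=[1, 3, 2, 8, 4, 7, 6, 13, 9, 11, 10, 5, 12, 0]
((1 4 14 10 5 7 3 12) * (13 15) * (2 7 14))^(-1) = (1 12 3 7 2 4)(5 10 14)(13 15)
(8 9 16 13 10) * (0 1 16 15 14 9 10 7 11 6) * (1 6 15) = (0 6)(1 16 13 7 11 15 14 9)(8 10) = [6, 16, 2, 3, 4, 5, 0, 11, 10, 1, 8, 15, 12, 7, 9, 14, 13]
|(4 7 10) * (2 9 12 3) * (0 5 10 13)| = 12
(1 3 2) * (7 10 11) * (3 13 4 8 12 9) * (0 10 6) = (0 10 11 7 6)(1 13 4 8 12 9 3 2) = [10, 13, 1, 2, 8, 5, 0, 6, 12, 3, 11, 7, 9, 4]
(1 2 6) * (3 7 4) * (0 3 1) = (0 3 7 4 1 2 6) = [3, 2, 6, 7, 1, 5, 0, 4]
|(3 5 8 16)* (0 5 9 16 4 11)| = 15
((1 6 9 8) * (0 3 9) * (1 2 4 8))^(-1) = ((0 3 9 1 6)(2 4 8))^(-1) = (0 6 1 9 3)(2 8 4)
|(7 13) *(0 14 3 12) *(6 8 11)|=12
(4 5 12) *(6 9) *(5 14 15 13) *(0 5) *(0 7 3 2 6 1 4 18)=(0 5 12 18)(1 4 14 15 13 7 3 2 6 9)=[5, 4, 6, 2, 14, 12, 9, 3, 8, 1, 10, 11, 18, 7, 15, 13, 16, 17, 0]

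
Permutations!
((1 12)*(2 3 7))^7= (1 12)(2 3 7)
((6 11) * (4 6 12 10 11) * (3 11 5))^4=((3 11 12 10 5)(4 6))^4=(3 5 10 12 11)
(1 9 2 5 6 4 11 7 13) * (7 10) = (1 9 2 5 6 4 11 10 7 13) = [0, 9, 5, 3, 11, 6, 4, 13, 8, 2, 7, 10, 12, 1]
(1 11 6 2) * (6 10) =[0, 11, 1, 3, 4, 5, 2, 7, 8, 9, 6, 10] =(1 11 10 6 2)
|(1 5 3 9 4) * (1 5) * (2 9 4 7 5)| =|(2 9 7 5 3 4)| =6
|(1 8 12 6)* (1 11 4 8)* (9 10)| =|(4 8 12 6 11)(9 10)| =10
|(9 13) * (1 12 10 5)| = 4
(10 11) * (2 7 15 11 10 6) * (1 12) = (1 12)(2 7 15 11 6) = [0, 12, 7, 3, 4, 5, 2, 15, 8, 9, 10, 6, 1, 13, 14, 11]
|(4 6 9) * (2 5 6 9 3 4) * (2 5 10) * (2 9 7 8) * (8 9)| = |(2 10 8)(3 4 7 9 5 6)| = 6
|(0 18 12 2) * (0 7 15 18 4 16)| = |(0 4 16)(2 7 15 18 12)| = 15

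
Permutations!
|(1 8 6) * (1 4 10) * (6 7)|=|(1 8 7 6 4 10)|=6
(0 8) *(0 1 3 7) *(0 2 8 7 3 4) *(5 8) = (0 7 2 5 8 1 4) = [7, 4, 5, 3, 0, 8, 6, 2, 1]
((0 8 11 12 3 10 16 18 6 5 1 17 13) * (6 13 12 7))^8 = ((0 8 11 7 6 5 1 17 12 3 10 16 18 13))^8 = (0 12 11 10 6 18 1)(3 7 16 5 13 17 8)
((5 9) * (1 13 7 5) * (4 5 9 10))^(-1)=(1 9 7 13)(4 10 5)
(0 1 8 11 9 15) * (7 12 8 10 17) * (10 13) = [1, 13, 2, 3, 4, 5, 6, 12, 11, 15, 17, 9, 8, 10, 14, 0, 16, 7] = (0 1 13 10 17 7 12 8 11 9 15)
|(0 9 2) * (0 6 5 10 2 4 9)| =4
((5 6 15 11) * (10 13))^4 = (15)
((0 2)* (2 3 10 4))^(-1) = (0 2 4 10 3)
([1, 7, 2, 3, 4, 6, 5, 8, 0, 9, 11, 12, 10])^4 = [0, 1, 2, 3, 4, 5, 6, 7, 8, 9, 11, 12, 10]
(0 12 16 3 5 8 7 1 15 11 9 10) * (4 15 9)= (0 12 16 3 5 8 7 1 9 10)(4 15 11)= [12, 9, 2, 5, 15, 8, 6, 1, 7, 10, 0, 4, 16, 13, 14, 11, 3]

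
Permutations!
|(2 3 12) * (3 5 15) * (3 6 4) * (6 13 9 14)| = |(2 5 15 13 9 14 6 4 3 12)| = 10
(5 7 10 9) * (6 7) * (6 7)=(5 7 10 9)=[0, 1, 2, 3, 4, 7, 6, 10, 8, 5, 9]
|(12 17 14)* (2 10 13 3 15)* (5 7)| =30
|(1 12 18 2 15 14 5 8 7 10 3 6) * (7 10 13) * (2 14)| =|(1 12 18 14 5 8 10 3 6)(2 15)(7 13)| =18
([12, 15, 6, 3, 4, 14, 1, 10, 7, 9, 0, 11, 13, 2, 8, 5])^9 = (0 8 15 2)(1 13 10 14)(5 6 12 7)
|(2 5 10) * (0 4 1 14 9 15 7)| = 21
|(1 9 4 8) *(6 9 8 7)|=|(1 8)(4 7 6 9)|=4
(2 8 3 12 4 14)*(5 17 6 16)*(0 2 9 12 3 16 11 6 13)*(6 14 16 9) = (0 2 8 9 12 4 16 5 17 13)(6 11 14) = [2, 1, 8, 3, 16, 17, 11, 7, 9, 12, 10, 14, 4, 0, 6, 15, 5, 13]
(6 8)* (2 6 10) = (2 6 8 10) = [0, 1, 6, 3, 4, 5, 8, 7, 10, 9, 2]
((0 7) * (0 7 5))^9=(7)(0 5)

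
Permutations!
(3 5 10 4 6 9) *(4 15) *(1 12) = (1 12)(3 5 10 15 4 6 9) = [0, 12, 2, 5, 6, 10, 9, 7, 8, 3, 15, 11, 1, 13, 14, 4]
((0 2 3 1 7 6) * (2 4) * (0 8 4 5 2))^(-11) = (0 8 7 3 5 4 6 1 2)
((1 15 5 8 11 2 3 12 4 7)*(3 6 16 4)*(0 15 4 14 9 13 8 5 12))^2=((0 15 12 3)(1 4 7)(2 6 16 14 9 13 8 11))^2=(0 12)(1 7 4)(2 16 9 8)(3 15)(6 14 13 11)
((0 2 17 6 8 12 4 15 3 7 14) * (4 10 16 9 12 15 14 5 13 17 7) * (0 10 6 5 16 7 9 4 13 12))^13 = (0 2 9)(3 6 17 15 12 13 8 5)(4 7 14 16 10)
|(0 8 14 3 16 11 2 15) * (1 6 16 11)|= 21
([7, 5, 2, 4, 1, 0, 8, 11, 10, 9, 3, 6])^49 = [5, 4, 2, 10, 3, 1, 11, 0, 6, 9, 8, 7]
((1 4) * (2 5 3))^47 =((1 4)(2 5 3))^47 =(1 4)(2 3 5)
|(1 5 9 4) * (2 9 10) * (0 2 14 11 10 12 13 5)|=15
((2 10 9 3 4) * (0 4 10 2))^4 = ((0 4)(3 10 9))^4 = (3 10 9)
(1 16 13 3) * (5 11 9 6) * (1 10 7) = (1 16 13 3 10 7)(5 11 9 6) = [0, 16, 2, 10, 4, 11, 5, 1, 8, 6, 7, 9, 12, 3, 14, 15, 13]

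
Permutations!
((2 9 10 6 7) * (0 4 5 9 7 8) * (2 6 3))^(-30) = (10) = ((0 4 5 9 10 3 2 7 6 8))^(-30)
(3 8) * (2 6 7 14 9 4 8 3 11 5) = (2 6 7 14 9 4 8 11 5) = [0, 1, 6, 3, 8, 2, 7, 14, 11, 4, 10, 5, 12, 13, 9]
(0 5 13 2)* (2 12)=(0 5 13 12 2)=[5, 1, 0, 3, 4, 13, 6, 7, 8, 9, 10, 11, 2, 12]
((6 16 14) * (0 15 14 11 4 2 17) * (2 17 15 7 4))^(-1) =((0 7 4 17)(2 15 14 6 16 11))^(-1) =(0 17 4 7)(2 11 16 6 14 15)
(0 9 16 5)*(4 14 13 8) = (0 9 16 5)(4 14 13 8) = [9, 1, 2, 3, 14, 0, 6, 7, 4, 16, 10, 11, 12, 8, 13, 15, 5]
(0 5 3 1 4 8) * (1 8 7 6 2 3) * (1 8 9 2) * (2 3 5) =(0 2 5 8)(1 4 7 6)(3 9) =[2, 4, 5, 9, 7, 8, 1, 6, 0, 3]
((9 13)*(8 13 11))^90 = (8 9)(11 13)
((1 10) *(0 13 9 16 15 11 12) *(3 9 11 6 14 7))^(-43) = (0 13 11 12)(1 10)(3 7 14 6 15 16 9)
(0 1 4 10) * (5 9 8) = (0 1 4 10)(5 9 8) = [1, 4, 2, 3, 10, 9, 6, 7, 5, 8, 0]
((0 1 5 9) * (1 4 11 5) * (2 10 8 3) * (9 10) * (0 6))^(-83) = (0 2 10 4 9 8 11 6 3 5)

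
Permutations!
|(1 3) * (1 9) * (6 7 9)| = |(1 3 6 7 9)| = 5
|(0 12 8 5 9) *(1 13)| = 10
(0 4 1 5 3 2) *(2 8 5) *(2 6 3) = [4, 6, 0, 8, 1, 2, 3, 7, 5] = (0 4 1 6 3 8 5 2)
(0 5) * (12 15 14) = (0 5)(12 15 14) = [5, 1, 2, 3, 4, 0, 6, 7, 8, 9, 10, 11, 15, 13, 12, 14]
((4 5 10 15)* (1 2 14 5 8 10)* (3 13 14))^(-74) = ((1 2 3 13 14 5)(4 8 10 15))^(-74) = (1 14 3)(2 5 13)(4 10)(8 15)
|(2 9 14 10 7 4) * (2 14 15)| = 12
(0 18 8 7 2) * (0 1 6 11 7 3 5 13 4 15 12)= (0 18 8 3 5 13 4 15 12)(1 6 11 7 2)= [18, 6, 1, 5, 15, 13, 11, 2, 3, 9, 10, 7, 0, 4, 14, 12, 16, 17, 8]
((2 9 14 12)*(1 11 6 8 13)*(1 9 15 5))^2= (1 6 13 14 2 5 11 8 9 12 15)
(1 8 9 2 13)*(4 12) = (1 8 9 2 13)(4 12) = [0, 8, 13, 3, 12, 5, 6, 7, 9, 2, 10, 11, 4, 1]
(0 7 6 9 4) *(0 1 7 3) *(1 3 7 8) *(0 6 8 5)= (0 7 8 1 5)(3 6 9 4)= [7, 5, 2, 6, 3, 0, 9, 8, 1, 4]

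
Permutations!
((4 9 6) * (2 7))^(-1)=(2 7)(4 6 9)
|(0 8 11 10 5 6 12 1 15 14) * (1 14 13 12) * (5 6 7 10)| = 12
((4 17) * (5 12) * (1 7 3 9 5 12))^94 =(17)(1 5 9 3 7)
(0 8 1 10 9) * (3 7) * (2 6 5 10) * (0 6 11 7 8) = (1 2 11 7 3 8)(5 10 9 6) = [0, 2, 11, 8, 4, 10, 5, 3, 1, 6, 9, 7]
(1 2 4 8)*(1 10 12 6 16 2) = (2 4 8 10 12 6 16) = [0, 1, 4, 3, 8, 5, 16, 7, 10, 9, 12, 11, 6, 13, 14, 15, 2]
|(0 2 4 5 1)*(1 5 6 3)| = 6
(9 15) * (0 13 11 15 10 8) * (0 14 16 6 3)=(0 13 11 15 9 10 8 14 16 6 3)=[13, 1, 2, 0, 4, 5, 3, 7, 14, 10, 8, 15, 12, 11, 16, 9, 6]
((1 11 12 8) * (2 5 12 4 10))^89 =((1 11 4 10 2 5 12 8))^89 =(1 11 4 10 2 5 12 8)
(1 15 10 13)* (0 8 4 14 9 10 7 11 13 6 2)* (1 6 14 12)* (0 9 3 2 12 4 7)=(0 8 7 11 13 6 12 1 15)(2 9 10 14 3)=[8, 15, 9, 2, 4, 5, 12, 11, 7, 10, 14, 13, 1, 6, 3, 0]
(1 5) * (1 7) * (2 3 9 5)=[0, 2, 3, 9, 4, 7, 6, 1, 8, 5]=(1 2 3 9 5 7)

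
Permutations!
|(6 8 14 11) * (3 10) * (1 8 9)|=6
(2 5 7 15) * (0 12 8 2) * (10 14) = (0 12 8 2 5 7 15)(10 14) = [12, 1, 5, 3, 4, 7, 6, 15, 2, 9, 14, 11, 8, 13, 10, 0]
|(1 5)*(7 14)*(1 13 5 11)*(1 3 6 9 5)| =|(1 11 3 6 9 5 13)(7 14)| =14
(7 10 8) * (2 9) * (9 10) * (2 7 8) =(2 10)(7 9) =[0, 1, 10, 3, 4, 5, 6, 9, 8, 7, 2]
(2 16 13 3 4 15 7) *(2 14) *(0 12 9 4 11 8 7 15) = [12, 1, 16, 11, 0, 5, 6, 14, 7, 4, 10, 8, 9, 3, 2, 15, 13] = (0 12 9 4)(2 16 13 3 11 8 7 14)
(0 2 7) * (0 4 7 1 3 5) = (0 2 1 3 5)(4 7) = [2, 3, 1, 5, 7, 0, 6, 4]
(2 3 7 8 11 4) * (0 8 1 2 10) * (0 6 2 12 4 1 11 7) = [8, 12, 3, 0, 10, 5, 2, 11, 7, 9, 6, 1, 4] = (0 8 7 11 1 12 4 10 6 2 3)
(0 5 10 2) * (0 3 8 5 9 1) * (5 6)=(0 9 1)(2 3 8 6 5 10)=[9, 0, 3, 8, 4, 10, 5, 7, 6, 1, 2]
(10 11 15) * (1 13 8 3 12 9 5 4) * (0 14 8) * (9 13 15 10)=(0 14 8 3 12 13)(1 15 9 5 4)(10 11)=[14, 15, 2, 12, 1, 4, 6, 7, 3, 5, 11, 10, 13, 0, 8, 9]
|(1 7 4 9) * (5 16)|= |(1 7 4 9)(5 16)|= 4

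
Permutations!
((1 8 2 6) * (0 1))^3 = ((0 1 8 2 6))^3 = (0 2 1 6 8)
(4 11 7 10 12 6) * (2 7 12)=[0, 1, 7, 3, 11, 5, 4, 10, 8, 9, 2, 12, 6]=(2 7 10)(4 11 12 6)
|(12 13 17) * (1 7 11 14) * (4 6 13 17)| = 12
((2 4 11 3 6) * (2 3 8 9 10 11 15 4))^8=((3 6)(4 15)(8 9 10 11))^8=(15)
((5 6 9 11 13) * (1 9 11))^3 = (1 9)(5 13 11 6)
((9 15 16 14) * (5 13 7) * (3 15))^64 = (3 9 14 16 15)(5 13 7)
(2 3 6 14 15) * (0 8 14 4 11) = [8, 1, 3, 6, 11, 5, 4, 7, 14, 9, 10, 0, 12, 13, 15, 2] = (0 8 14 15 2 3 6 4 11)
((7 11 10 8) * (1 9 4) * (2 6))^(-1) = ((1 9 4)(2 6)(7 11 10 8))^(-1) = (1 4 9)(2 6)(7 8 10 11)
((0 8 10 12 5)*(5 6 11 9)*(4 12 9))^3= (0 9 8 5 10)(4 11 6 12)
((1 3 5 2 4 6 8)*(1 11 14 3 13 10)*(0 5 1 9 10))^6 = (0 11 5 14 2 3 4 1 6 13 8) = ((0 5 2 4 6 8 11 14 3 1 13)(9 10))^6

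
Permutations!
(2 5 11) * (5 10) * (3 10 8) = (2 8 3 10 5 11) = [0, 1, 8, 10, 4, 11, 6, 7, 3, 9, 5, 2]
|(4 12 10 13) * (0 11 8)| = |(0 11 8)(4 12 10 13)| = 12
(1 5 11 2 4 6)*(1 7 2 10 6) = (1 5 11 10 6 7 2 4) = [0, 5, 4, 3, 1, 11, 7, 2, 8, 9, 6, 10]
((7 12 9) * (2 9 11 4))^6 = (12)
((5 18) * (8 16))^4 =((5 18)(8 16))^4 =(18)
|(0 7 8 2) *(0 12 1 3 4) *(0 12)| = 4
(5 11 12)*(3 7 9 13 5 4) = (3 7 9 13 5 11 12 4) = [0, 1, 2, 7, 3, 11, 6, 9, 8, 13, 10, 12, 4, 5]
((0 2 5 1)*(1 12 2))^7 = (0 1)(2 5 12)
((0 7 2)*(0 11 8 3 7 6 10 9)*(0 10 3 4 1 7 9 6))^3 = (1 11)(2 4)(3 6 10 9)(7 8)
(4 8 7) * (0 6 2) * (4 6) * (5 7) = [4, 1, 0, 3, 8, 7, 2, 6, 5] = (0 4 8 5 7 6 2)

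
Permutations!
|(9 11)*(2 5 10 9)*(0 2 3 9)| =12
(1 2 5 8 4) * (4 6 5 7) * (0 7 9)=[7, 2, 9, 3, 1, 8, 5, 4, 6, 0]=(0 7 4 1 2 9)(5 8 6)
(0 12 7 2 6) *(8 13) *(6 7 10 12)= (0 6)(2 7)(8 13)(10 12)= [6, 1, 7, 3, 4, 5, 0, 2, 13, 9, 12, 11, 10, 8]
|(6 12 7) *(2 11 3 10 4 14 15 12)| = |(2 11 3 10 4 14 15 12 7 6)| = 10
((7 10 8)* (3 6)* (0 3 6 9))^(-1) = (0 9 3)(7 8 10)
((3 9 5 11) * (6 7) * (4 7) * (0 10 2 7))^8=(11)(0 2 6)(4 10 7)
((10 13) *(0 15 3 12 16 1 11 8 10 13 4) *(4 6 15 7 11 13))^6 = (0 15 4 6 13 10 1 8 16 11 12 7 3)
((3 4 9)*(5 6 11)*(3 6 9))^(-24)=(11)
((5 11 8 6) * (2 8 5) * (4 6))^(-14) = (11)(2 4)(6 8)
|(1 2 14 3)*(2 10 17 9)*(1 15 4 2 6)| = |(1 10 17 9 6)(2 14 3 15 4)| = 5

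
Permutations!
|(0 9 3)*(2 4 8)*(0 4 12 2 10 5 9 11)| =6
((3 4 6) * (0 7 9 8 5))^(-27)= (0 8 7 5 9)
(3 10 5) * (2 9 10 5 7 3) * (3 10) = [0, 1, 9, 5, 4, 2, 6, 10, 8, 3, 7] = (2 9 3 5)(7 10)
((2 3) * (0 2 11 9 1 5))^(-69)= (0 2 3 11 9 1 5)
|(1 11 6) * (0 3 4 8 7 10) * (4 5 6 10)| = 21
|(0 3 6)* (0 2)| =4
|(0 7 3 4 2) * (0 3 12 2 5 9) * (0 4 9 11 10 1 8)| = 12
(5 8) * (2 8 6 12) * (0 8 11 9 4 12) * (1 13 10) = (0 8 5 6)(1 13 10)(2 11 9 4 12) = [8, 13, 11, 3, 12, 6, 0, 7, 5, 4, 1, 9, 2, 10]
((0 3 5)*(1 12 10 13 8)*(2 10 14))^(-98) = (14)(0 3 5)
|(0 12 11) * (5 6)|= 6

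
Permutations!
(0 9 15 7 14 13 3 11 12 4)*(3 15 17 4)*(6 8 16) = (0 9 17 4)(3 11 12)(6 8 16)(7 14 13 15) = [9, 1, 2, 11, 0, 5, 8, 14, 16, 17, 10, 12, 3, 15, 13, 7, 6, 4]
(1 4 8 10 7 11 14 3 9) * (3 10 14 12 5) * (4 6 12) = (1 6 12 5 3 9)(4 8 14 10 7 11) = [0, 6, 2, 9, 8, 3, 12, 11, 14, 1, 7, 4, 5, 13, 10]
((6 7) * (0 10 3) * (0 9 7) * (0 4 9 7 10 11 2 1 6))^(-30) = (11)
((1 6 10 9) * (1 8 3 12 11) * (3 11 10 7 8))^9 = (1 11 8 7 6)(3 12 10 9)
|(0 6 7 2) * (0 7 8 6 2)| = 6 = |(0 2 7)(6 8)|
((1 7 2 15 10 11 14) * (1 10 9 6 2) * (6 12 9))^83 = ((1 7)(2 15 6)(9 12)(10 11 14))^83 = (1 7)(2 6 15)(9 12)(10 14 11)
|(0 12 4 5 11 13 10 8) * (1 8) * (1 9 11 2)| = 28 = |(0 12 4 5 2 1 8)(9 11 13 10)|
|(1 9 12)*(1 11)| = 4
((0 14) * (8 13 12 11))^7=(0 14)(8 11 12 13)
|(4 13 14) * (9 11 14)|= 5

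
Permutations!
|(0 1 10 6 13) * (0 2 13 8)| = 10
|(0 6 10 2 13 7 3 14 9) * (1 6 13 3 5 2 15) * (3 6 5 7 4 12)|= |(0 13 4 12 3 14 9)(1 5 2 6 10 15)|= 42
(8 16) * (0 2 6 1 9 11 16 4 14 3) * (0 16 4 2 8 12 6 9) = (0 8 2 9 11 4 14 3 16 12 6 1) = [8, 0, 9, 16, 14, 5, 1, 7, 2, 11, 10, 4, 6, 13, 3, 15, 12]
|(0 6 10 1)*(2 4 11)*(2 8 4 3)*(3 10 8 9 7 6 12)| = 6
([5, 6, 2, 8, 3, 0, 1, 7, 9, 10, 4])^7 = [5, 6, 2, 9, 8, 0, 1, 7, 10, 4, 3]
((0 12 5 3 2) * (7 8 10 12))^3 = (0 10 3 7 12 2 8 5)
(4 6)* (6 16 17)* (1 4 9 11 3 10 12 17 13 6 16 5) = (1 4 5)(3 10 12 17 16 13 6 9 11) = [0, 4, 2, 10, 5, 1, 9, 7, 8, 11, 12, 3, 17, 6, 14, 15, 13, 16]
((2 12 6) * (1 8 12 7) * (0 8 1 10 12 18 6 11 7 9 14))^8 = ((0 8 18 6 2 9 14)(7 10 12 11))^8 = (0 8 18 6 2 9 14)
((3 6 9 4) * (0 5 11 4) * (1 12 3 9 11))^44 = ((0 5 1 12 3 6 11 4 9))^44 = (0 9 4 11 6 3 12 1 5)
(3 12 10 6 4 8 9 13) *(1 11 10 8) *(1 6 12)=[0, 11, 2, 1, 6, 5, 4, 7, 9, 13, 12, 10, 8, 3]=(1 11 10 12 8 9 13 3)(4 6)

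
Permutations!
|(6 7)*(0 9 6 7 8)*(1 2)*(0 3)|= 10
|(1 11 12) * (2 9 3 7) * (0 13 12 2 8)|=10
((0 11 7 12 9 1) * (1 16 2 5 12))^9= (0 11 7 1)(2 16 9 12 5)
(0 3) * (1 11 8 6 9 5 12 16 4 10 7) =(0 3)(1 11 8 6 9 5 12 16 4 10 7) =[3, 11, 2, 0, 10, 12, 9, 1, 6, 5, 7, 8, 16, 13, 14, 15, 4]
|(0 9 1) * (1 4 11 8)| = |(0 9 4 11 8 1)| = 6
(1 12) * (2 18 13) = (1 12)(2 18 13) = [0, 12, 18, 3, 4, 5, 6, 7, 8, 9, 10, 11, 1, 2, 14, 15, 16, 17, 13]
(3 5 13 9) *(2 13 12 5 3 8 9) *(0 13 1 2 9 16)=(0 13 9 8 16)(1 2)(5 12)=[13, 2, 1, 3, 4, 12, 6, 7, 16, 8, 10, 11, 5, 9, 14, 15, 0]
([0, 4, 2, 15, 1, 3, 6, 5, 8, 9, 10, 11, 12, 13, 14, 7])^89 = [0, 4, 2, 15, 1, 3, 6, 5, 8, 9, 10, 11, 12, 13, 14, 7]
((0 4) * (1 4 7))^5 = ((0 7 1 4))^5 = (0 7 1 4)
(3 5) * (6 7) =[0, 1, 2, 5, 4, 3, 7, 6] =(3 5)(6 7)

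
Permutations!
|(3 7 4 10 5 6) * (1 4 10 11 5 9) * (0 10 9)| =|(0 10)(1 4 11 5 6 3 7 9)| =8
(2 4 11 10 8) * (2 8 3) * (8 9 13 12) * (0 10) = (0 10 3 2 4 11)(8 9 13 12) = [10, 1, 4, 2, 11, 5, 6, 7, 9, 13, 3, 0, 8, 12]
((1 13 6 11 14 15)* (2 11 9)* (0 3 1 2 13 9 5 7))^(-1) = (0 7 5 6 13 9 1 3)(2 15 14 11)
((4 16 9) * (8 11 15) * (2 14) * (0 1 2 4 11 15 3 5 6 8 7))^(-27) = (0 1 2 14 4 16 9 11 3 5 6 8 15 7)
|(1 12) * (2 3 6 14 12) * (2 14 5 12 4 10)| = |(1 14 4 10 2 3 6 5 12)| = 9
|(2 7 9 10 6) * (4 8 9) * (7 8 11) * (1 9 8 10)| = 6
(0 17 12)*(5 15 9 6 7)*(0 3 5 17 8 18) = (0 8 18)(3 5 15 9 6 7 17 12) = [8, 1, 2, 5, 4, 15, 7, 17, 18, 6, 10, 11, 3, 13, 14, 9, 16, 12, 0]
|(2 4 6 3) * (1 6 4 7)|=5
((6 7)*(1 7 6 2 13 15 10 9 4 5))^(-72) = ((1 7 2 13 15 10 9 4 5))^(-72) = (15)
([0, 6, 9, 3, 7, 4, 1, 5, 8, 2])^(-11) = [0, 6, 9, 3, 7, 4, 1, 5, 8, 2]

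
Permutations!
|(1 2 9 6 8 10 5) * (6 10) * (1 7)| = 6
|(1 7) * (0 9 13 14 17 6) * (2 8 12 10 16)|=30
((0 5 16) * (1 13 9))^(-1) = (0 16 5)(1 9 13)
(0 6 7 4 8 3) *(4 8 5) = [6, 1, 2, 0, 5, 4, 7, 8, 3] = (0 6 7 8 3)(4 5)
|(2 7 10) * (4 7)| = 4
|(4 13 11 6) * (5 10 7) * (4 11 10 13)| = 4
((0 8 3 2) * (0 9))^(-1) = (0 9 2 3 8)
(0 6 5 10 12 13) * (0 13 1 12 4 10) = (13)(0 6 5)(1 12)(4 10) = [6, 12, 2, 3, 10, 0, 5, 7, 8, 9, 4, 11, 1, 13]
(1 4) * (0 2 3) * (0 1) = (0 2 3 1 4) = [2, 4, 3, 1, 0]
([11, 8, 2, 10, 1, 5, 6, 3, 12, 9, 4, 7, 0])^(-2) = [8, 10, 2, 11, 3, 5, 6, 0, 4, 9, 7, 12, 1]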